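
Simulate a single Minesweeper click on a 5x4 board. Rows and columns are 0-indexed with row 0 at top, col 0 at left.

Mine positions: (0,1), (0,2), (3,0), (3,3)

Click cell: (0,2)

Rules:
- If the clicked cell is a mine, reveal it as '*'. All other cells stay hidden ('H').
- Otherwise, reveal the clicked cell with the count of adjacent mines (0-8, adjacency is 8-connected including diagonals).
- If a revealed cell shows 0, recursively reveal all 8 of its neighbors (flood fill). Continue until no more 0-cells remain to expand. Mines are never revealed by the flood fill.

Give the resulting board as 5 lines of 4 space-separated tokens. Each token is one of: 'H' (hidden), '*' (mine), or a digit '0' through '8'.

H H * H
H H H H
H H H H
H H H H
H H H H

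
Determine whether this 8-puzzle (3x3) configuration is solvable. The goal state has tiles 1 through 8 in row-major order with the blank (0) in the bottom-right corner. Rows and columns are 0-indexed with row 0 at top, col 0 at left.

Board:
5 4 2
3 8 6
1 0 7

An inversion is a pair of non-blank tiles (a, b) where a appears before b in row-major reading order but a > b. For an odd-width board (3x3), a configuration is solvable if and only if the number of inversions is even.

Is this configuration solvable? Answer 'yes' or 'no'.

Inversions (pairs i<j in row-major order where tile[i] > tile[j] > 0): 13
13 is odd, so the puzzle is not solvable.

Answer: no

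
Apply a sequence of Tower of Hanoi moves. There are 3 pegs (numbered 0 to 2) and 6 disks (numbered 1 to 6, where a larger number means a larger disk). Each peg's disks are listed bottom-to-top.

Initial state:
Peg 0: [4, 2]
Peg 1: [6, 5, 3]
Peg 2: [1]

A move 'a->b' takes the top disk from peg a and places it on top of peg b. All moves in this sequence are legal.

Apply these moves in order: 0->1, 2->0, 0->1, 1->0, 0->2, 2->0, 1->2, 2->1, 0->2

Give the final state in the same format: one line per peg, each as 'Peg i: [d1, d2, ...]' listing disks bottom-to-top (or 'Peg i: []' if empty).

After move 1 (0->1):
Peg 0: [4]
Peg 1: [6, 5, 3, 2]
Peg 2: [1]

After move 2 (2->0):
Peg 0: [4, 1]
Peg 1: [6, 5, 3, 2]
Peg 2: []

After move 3 (0->1):
Peg 0: [4]
Peg 1: [6, 5, 3, 2, 1]
Peg 2: []

After move 4 (1->0):
Peg 0: [4, 1]
Peg 1: [6, 5, 3, 2]
Peg 2: []

After move 5 (0->2):
Peg 0: [4]
Peg 1: [6, 5, 3, 2]
Peg 2: [1]

After move 6 (2->0):
Peg 0: [4, 1]
Peg 1: [6, 5, 3, 2]
Peg 2: []

After move 7 (1->2):
Peg 0: [4, 1]
Peg 1: [6, 5, 3]
Peg 2: [2]

After move 8 (2->1):
Peg 0: [4, 1]
Peg 1: [6, 5, 3, 2]
Peg 2: []

After move 9 (0->2):
Peg 0: [4]
Peg 1: [6, 5, 3, 2]
Peg 2: [1]

Answer: Peg 0: [4]
Peg 1: [6, 5, 3, 2]
Peg 2: [1]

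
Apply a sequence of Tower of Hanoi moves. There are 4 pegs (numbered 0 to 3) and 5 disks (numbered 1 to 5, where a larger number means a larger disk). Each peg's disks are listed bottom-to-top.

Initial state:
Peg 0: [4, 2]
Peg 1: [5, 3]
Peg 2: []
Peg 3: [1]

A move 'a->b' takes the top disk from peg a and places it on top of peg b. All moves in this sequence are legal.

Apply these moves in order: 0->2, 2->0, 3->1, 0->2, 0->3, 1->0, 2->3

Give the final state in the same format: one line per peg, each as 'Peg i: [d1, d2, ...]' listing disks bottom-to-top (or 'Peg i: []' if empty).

Answer: Peg 0: [1]
Peg 1: [5, 3]
Peg 2: []
Peg 3: [4, 2]

Derivation:
After move 1 (0->2):
Peg 0: [4]
Peg 1: [5, 3]
Peg 2: [2]
Peg 3: [1]

After move 2 (2->0):
Peg 0: [4, 2]
Peg 1: [5, 3]
Peg 2: []
Peg 3: [1]

After move 3 (3->1):
Peg 0: [4, 2]
Peg 1: [5, 3, 1]
Peg 2: []
Peg 3: []

After move 4 (0->2):
Peg 0: [4]
Peg 1: [5, 3, 1]
Peg 2: [2]
Peg 3: []

After move 5 (0->3):
Peg 0: []
Peg 1: [5, 3, 1]
Peg 2: [2]
Peg 3: [4]

After move 6 (1->0):
Peg 0: [1]
Peg 1: [5, 3]
Peg 2: [2]
Peg 3: [4]

After move 7 (2->3):
Peg 0: [1]
Peg 1: [5, 3]
Peg 2: []
Peg 3: [4, 2]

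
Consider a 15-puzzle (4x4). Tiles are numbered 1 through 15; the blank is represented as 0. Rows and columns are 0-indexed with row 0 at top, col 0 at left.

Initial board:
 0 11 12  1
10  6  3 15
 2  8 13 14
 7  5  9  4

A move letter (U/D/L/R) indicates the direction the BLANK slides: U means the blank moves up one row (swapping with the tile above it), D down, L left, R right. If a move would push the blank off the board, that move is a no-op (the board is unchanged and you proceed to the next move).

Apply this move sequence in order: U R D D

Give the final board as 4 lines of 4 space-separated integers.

Answer: 11  6 12  1
10  8  3 15
 2  0 13 14
 7  5  9  4

Derivation:
After move 1 (U):
 0 11 12  1
10  6  3 15
 2  8 13 14
 7  5  9  4

After move 2 (R):
11  0 12  1
10  6  3 15
 2  8 13 14
 7  5  9  4

After move 3 (D):
11  6 12  1
10  0  3 15
 2  8 13 14
 7  5  9  4

After move 4 (D):
11  6 12  1
10  8  3 15
 2  0 13 14
 7  5  9  4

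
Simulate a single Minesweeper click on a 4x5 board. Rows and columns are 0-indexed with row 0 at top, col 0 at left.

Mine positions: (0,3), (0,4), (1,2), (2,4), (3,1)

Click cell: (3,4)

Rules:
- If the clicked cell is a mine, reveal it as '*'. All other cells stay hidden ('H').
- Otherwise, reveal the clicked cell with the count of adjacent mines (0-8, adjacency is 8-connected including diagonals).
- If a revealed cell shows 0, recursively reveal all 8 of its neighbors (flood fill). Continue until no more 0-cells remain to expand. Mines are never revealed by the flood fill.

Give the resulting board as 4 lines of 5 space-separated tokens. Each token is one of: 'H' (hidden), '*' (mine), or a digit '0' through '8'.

H H H H H
H H H H H
H H H H H
H H H H 1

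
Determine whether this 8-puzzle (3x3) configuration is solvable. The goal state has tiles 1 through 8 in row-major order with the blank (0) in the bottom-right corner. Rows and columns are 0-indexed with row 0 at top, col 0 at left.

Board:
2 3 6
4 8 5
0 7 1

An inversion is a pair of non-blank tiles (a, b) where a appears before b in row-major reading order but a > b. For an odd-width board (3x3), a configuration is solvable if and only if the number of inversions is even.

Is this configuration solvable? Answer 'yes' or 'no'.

Inversions (pairs i<j in row-major order where tile[i] > tile[j] > 0): 11
11 is odd, so the puzzle is not solvable.

Answer: no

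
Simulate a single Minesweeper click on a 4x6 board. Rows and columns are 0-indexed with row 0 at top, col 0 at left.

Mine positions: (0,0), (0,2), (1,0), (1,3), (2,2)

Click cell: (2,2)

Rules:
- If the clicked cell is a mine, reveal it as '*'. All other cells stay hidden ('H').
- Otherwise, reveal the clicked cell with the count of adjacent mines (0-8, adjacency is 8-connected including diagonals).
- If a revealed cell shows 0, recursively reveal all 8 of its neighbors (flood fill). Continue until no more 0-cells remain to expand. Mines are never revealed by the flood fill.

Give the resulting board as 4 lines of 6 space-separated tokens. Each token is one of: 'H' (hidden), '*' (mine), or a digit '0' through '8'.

H H H H H H
H H H H H H
H H * H H H
H H H H H H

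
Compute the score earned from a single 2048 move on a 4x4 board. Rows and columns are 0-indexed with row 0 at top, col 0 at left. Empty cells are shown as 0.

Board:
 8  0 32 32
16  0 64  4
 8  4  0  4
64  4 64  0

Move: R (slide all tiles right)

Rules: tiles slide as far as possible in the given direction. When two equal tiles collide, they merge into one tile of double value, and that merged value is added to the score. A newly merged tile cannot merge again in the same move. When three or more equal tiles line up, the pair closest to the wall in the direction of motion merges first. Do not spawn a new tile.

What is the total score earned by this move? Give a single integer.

Slide right:
row 0: [8, 0, 32, 32] -> [0, 0, 8, 64]  score +64 (running 64)
row 1: [16, 0, 64, 4] -> [0, 16, 64, 4]  score +0 (running 64)
row 2: [8, 4, 0, 4] -> [0, 0, 8, 8]  score +8 (running 72)
row 3: [64, 4, 64, 0] -> [0, 64, 4, 64]  score +0 (running 72)
Board after move:
 0  0  8 64
 0 16 64  4
 0  0  8  8
 0 64  4 64

Answer: 72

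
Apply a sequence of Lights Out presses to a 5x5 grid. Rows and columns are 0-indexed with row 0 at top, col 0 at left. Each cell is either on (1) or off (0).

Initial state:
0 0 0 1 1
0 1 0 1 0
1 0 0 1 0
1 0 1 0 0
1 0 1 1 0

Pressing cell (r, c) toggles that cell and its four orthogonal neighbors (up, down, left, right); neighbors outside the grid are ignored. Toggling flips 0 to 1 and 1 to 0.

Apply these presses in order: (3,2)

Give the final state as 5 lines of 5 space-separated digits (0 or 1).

After press 1 at (3,2):
0 0 0 1 1
0 1 0 1 0
1 0 1 1 0
1 1 0 1 0
1 0 0 1 0

Answer: 0 0 0 1 1
0 1 0 1 0
1 0 1 1 0
1 1 0 1 0
1 0 0 1 0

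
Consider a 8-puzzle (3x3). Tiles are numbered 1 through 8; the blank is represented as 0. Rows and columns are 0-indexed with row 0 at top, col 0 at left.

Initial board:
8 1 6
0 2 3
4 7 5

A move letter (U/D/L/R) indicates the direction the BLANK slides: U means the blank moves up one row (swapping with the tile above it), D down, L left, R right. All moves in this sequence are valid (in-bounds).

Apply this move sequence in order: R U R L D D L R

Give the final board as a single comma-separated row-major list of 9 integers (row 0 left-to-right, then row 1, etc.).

Answer: 8, 1, 6, 2, 7, 3, 4, 0, 5

Derivation:
After move 1 (R):
8 1 6
2 0 3
4 7 5

After move 2 (U):
8 0 6
2 1 3
4 7 5

After move 3 (R):
8 6 0
2 1 3
4 7 5

After move 4 (L):
8 0 6
2 1 3
4 7 5

After move 5 (D):
8 1 6
2 0 3
4 7 5

After move 6 (D):
8 1 6
2 7 3
4 0 5

After move 7 (L):
8 1 6
2 7 3
0 4 5

After move 8 (R):
8 1 6
2 7 3
4 0 5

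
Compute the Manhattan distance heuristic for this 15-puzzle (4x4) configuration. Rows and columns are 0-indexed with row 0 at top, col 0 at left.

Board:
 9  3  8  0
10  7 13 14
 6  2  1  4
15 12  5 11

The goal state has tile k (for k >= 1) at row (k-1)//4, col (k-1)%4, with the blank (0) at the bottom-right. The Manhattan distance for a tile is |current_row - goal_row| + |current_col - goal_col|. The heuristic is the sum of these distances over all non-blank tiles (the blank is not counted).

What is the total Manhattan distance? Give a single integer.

Tile 9: at (0,0), goal (2,0), distance |0-2|+|0-0| = 2
Tile 3: at (0,1), goal (0,2), distance |0-0|+|1-2| = 1
Tile 8: at (0,2), goal (1,3), distance |0-1|+|2-3| = 2
Tile 10: at (1,0), goal (2,1), distance |1-2|+|0-1| = 2
Tile 7: at (1,1), goal (1,2), distance |1-1|+|1-2| = 1
Tile 13: at (1,2), goal (3,0), distance |1-3|+|2-0| = 4
Tile 14: at (1,3), goal (3,1), distance |1-3|+|3-1| = 4
Tile 6: at (2,0), goal (1,1), distance |2-1|+|0-1| = 2
Tile 2: at (2,1), goal (0,1), distance |2-0|+|1-1| = 2
Tile 1: at (2,2), goal (0,0), distance |2-0|+|2-0| = 4
Tile 4: at (2,3), goal (0,3), distance |2-0|+|3-3| = 2
Tile 15: at (3,0), goal (3,2), distance |3-3|+|0-2| = 2
Tile 12: at (3,1), goal (2,3), distance |3-2|+|1-3| = 3
Tile 5: at (3,2), goal (1,0), distance |3-1|+|2-0| = 4
Tile 11: at (3,3), goal (2,2), distance |3-2|+|3-2| = 2
Sum: 2 + 1 + 2 + 2 + 1 + 4 + 4 + 2 + 2 + 4 + 2 + 2 + 3 + 4 + 2 = 37

Answer: 37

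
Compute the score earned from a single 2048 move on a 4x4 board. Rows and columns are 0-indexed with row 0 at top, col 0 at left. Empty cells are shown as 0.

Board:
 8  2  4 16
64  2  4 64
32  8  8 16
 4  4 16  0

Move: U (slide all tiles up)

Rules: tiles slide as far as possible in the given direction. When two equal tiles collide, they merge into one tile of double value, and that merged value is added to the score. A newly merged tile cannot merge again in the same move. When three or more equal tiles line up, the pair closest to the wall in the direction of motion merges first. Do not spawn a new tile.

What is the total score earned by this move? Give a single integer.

Answer: 12

Derivation:
Slide up:
col 0: [8, 64, 32, 4] -> [8, 64, 32, 4]  score +0 (running 0)
col 1: [2, 2, 8, 4] -> [4, 8, 4, 0]  score +4 (running 4)
col 2: [4, 4, 8, 16] -> [8, 8, 16, 0]  score +8 (running 12)
col 3: [16, 64, 16, 0] -> [16, 64, 16, 0]  score +0 (running 12)
Board after move:
 8  4  8 16
64  8  8 64
32  4 16 16
 4  0  0  0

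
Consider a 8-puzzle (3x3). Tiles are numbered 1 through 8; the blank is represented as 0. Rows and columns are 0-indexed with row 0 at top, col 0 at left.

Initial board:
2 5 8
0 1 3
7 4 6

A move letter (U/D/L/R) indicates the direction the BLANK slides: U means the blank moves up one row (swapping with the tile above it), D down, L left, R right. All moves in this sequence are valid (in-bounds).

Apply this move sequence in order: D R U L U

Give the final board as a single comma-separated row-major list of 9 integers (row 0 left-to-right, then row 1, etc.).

Answer: 0, 5, 8, 2, 7, 3, 4, 1, 6

Derivation:
After move 1 (D):
2 5 8
7 1 3
0 4 6

After move 2 (R):
2 5 8
7 1 3
4 0 6

After move 3 (U):
2 5 8
7 0 3
4 1 6

After move 4 (L):
2 5 8
0 7 3
4 1 6

After move 5 (U):
0 5 8
2 7 3
4 1 6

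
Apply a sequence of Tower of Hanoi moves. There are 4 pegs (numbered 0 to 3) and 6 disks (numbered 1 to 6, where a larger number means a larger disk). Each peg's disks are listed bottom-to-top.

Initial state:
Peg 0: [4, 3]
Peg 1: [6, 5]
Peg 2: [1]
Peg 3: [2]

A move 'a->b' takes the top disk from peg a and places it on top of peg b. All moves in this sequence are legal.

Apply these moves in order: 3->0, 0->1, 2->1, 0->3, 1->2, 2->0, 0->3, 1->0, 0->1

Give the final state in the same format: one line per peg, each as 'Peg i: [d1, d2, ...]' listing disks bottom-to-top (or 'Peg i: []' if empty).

Answer: Peg 0: [4]
Peg 1: [6, 5, 2]
Peg 2: []
Peg 3: [3, 1]

Derivation:
After move 1 (3->0):
Peg 0: [4, 3, 2]
Peg 1: [6, 5]
Peg 2: [1]
Peg 3: []

After move 2 (0->1):
Peg 0: [4, 3]
Peg 1: [6, 5, 2]
Peg 2: [1]
Peg 3: []

After move 3 (2->1):
Peg 0: [4, 3]
Peg 1: [6, 5, 2, 1]
Peg 2: []
Peg 3: []

After move 4 (0->3):
Peg 0: [4]
Peg 1: [6, 5, 2, 1]
Peg 2: []
Peg 3: [3]

After move 5 (1->2):
Peg 0: [4]
Peg 1: [6, 5, 2]
Peg 2: [1]
Peg 3: [3]

After move 6 (2->0):
Peg 0: [4, 1]
Peg 1: [6, 5, 2]
Peg 2: []
Peg 3: [3]

After move 7 (0->3):
Peg 0: [4]
Peg 1: [6, 5, 2]
Peg 2: []
Peg 3: [3, 1]

After move 8 (1->0):
Peg 0: [4, 2]
Peg 1: [6, 5]
Peg 2: []
Peg 3: [3, 1]

After move 9 (0->1):
Peg 0: [4]
Peg 1: [6, 5, 2]
Peg 2: []
Peg 3: [3, 1]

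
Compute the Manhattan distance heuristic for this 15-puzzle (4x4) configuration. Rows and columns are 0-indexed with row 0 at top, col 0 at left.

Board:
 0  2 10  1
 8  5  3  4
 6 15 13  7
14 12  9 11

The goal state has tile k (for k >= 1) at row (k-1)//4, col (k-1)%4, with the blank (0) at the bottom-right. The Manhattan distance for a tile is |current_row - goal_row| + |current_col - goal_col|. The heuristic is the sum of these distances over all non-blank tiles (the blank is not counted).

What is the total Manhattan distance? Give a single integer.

Answer: 30

Derivation:
Tile 2: (0,1)->(0,1) = 0
Tile 10: (0,2)->(2,1) = 3
Tile 1: (0,3)->(0,0) = 3
Tile 8: (1,0)->(1,3) = 3
Tile 5: (1,1)->(1,0) = 1
Tile 3: (1,2)->(0,2) = 1
Tile 4: (1,3)->(0,3) = 1
Tile 6: (2,0)->(1,1) = 2
Tile 15: (2,1)->(3,2) = 2
Tile 13: (2,2)->(3,0) = 3
Tile 7: (2,3)->(1,2) = 2
Tile 14: (3,0)->(3,1) = 1
Tile 12: (3,1)->(2,3) = 3
Tile 9: (3,2)->(2,0) = 3
Tile 11: (3,3)->(2,2) = 2
Sum: 0 + 3 + 3 + 3 + 1 + 1 + 1 + 2 + 2 + 3 + 2 + 1 + 3 + 3 + 2 = 30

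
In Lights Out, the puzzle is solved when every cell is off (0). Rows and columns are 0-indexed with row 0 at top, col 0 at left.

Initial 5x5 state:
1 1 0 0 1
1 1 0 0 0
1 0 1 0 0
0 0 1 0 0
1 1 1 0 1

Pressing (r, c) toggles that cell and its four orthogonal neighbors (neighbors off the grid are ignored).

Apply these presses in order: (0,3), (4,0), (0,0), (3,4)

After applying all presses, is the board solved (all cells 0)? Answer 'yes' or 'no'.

Answer: no

Derivation:
After press 1 at (0,3):
1 1 1 1 0
1 1 0 1 0
1 0 1 0 0
0 0 1 0 0
1 1 1 0 1

After press 2 at (4,0):
1 1 1 1 0
1 1 0 1 0
1 0 1 0 0
1 0 1 0 0
0 0 1 0 1

After press 3 at (0,0):
0 0 1 1 0
0 1 0 1 0
1 0 1 0 0
1 0 1 0 0
0 0 1 0 1

After press 4 at (3,4):
0 0 1 1 0
0 1 0 1 0
1 0 1 0 1
1 0 1 1 1
0 0 1 0 0

Lights still on: 12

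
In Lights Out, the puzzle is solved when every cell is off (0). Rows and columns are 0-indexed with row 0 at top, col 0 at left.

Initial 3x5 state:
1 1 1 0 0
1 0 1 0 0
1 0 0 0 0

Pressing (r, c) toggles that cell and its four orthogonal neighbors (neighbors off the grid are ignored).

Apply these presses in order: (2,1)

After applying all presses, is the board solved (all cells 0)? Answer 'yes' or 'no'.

Answer: no

Derivation:
After press 1 at (2,1):
1 1 1 0 0
1 1 1 0 0
0 1 1 0 0

Lights still on: 8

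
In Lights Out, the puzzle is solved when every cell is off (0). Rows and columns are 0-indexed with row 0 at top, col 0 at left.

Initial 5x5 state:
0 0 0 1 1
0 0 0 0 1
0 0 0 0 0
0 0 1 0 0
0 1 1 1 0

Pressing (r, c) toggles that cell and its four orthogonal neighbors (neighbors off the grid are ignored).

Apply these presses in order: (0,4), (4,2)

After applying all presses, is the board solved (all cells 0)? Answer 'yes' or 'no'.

After press 1 at (0,4):
0 0 0 0 0
0 0 0 0 0
0 0 0 0 0
0 0 1 0 0
0 1 1 1 0

After press 2 at (4,2):
0 0 0 0 0
0 0 0 0 0
0 0 0 0 0
0 0 0 0 0
0 0 0 0 0

Lights still on: 0

Answer: yes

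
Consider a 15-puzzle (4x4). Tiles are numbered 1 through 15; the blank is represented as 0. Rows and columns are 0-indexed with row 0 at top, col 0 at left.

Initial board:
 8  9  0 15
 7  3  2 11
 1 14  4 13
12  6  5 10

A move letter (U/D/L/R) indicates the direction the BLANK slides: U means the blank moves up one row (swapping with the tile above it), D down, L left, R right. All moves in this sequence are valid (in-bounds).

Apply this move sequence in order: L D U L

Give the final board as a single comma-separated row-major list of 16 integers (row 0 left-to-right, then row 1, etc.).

After move 1 (L):
 8  0  9 15
 7  3  2 11
 1 14  4 13
12  6  5 10

After move 2 (D):
 8  3  9 15
 7  0  2 11
 1 14  4 13
12  6  5 10

After move 3 (U):
 8  0  9 15
 7  3  2 11
 1 14  4 13
12  6  5 10

After move 4 (L):
 0  8  9 15
 7  3  2 11
 1 14  4 13
12  6  5 10

Answer: 0, 8, 9, 15, 7, 3, 2, 11, 1, 14, 4, 13, 12, 6, 5, 10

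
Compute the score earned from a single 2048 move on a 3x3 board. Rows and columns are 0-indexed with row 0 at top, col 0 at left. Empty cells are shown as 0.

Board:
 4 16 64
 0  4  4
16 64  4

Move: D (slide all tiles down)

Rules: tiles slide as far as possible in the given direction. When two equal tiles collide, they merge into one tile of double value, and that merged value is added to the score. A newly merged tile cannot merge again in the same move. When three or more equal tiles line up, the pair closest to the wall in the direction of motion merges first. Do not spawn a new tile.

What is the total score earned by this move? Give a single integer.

Slide down:
col 0: [4, 0, 16] -> [0, 4, 16]  score +0 (running 0)
col 1: [16, 4, 64] -> [16, 4, 64]  score +0 (running 0)
col 2: [64, 4, 4] -> [0, 64, 8]  score +8 (running 8)
Board after move:
 0 16  0
 4  4 64
16 64  8

Answer: 8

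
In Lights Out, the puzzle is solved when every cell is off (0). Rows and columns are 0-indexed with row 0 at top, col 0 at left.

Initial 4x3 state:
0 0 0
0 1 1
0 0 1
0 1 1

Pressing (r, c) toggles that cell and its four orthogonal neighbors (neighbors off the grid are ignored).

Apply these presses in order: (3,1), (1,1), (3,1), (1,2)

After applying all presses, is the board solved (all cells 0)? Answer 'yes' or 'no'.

Answer: no

Derivation:
After press 1 at (3,1):
0 0 0
0 1 1
0 1 1
1 0 0

After press 2 at (1,1):
0 1 0
1 0 0
0 0 1
1 0 0

After press 3 at (3,1):
0 1 0
1 0 0
0 1 1
0 1 1

After press 4 at (1,2):
0 1 1
1 1 1
0 1 0
0 1 1

Lights still on: 8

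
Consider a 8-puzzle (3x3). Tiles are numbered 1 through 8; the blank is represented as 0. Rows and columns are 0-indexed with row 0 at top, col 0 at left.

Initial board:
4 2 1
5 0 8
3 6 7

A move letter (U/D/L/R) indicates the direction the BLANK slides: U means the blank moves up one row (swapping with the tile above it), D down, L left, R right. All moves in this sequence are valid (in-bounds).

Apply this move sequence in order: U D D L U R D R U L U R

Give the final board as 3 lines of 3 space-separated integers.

After move 1 (U):
4 0 1
5 2 8
3 6 7

After move 2 (D):
4 2 1
5 0 8
3 6 7

After move 3 (D):
4 2 1
5 6 8
3 0 7

After move 4 (L):
4 2 1
5 6 8
0 3 7

After move 5 (U):
4 2 1
0 6 8
5 3 7

After move 6 (R):
4 2 1
6 0 8
5 3 7

After move 7 (D):
4 2 1
6 3 8
5 0 7

After move 8 (R):
4 2 1
6 3 8
5 7 0

After move 9 (U):
4 2 1
6 3 0
5 7 8

After move 10 (L):
4 2 1
6 0 3
5 7 8

After move 11 (U):
4 0 1
6 2 3
5 7 8

After move 12 (R):
4 1 0
6 2 3
5 7 8

Answer: 4 1 0
6 2 3
5 7 8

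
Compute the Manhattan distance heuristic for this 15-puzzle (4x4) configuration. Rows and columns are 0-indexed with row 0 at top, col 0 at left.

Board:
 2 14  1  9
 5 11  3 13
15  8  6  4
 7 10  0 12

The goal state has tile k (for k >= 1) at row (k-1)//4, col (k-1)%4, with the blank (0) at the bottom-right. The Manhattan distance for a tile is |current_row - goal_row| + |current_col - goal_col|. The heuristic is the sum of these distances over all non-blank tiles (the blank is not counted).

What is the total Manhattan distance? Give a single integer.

Answer: 35

Derivation:
Tile 2: (0,0)->(0,1) = 1
Tile 14: (0,1)->(3,1) = 3
Tile 1: (0,2)->(0,0) = 2
Tile 9: (0,3)->(2,0) = 5
Tile 5: (1,0)->(1,0) = 0
Tile 11: (1,1)->(2,2) = 2
Tile 3: (1,2)->(0,2) = 1
Tile 13: (1,3)->(3,0) = 5
Tile 15: (2,0)->(3,2) = 3
Tile 8: (2,1)->(1,3) = 3
Tile 6: (2,2)->(1,1) = 2
Tile 4: (2,3)->(0,3) = 2
Tile 7: (3,0)->(1,2) = 4
Tile 10: (3,1)->(2,1) = 1
Tile 12: (3,3)->(2,3) = 1
Sum: 1 + 3 + 2 + 5 + 0 + 2 + 1 + 5 + 3 + 3 + 2 + 2 + 4 + 1 + 1 = 35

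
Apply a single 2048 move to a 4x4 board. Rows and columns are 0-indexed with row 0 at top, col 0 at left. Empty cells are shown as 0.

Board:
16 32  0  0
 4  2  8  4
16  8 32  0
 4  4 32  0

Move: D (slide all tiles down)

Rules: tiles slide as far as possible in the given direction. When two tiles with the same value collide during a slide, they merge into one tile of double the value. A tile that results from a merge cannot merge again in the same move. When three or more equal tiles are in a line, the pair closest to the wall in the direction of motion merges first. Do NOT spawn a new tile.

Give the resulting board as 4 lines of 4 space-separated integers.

Slide down:
col 0: [16, 4, 16, 4] -> [16, 4, 16, 4]
col 1: [32, 2, 8, 4] -> [32, 2, 8, 4]
col 2: [0, 8, 32, 32] -> [0, 0, 8, 64]
col 3: [0, 4, 0, 0] -> [0, 0, 0, 4]

Answer: 16 32  0  0
 4  2  0  0
16  8  8  0
 4  4 64  4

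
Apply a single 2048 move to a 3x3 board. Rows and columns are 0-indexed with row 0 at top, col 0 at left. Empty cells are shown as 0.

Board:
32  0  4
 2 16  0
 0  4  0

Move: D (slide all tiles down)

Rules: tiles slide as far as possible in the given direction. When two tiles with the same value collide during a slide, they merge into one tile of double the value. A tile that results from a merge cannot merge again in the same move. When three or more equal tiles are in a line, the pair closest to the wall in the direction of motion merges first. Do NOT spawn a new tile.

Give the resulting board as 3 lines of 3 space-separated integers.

Slide down:
col 0: [32, 2, 0] -> [0, 32, 2]
col 1: [0, 16, 4] -> [0, 16, 4]
col 2: [4, 0, 0] -> [0, 0, 4]

Answer:  0  0  0
32 16  0
 2  4  4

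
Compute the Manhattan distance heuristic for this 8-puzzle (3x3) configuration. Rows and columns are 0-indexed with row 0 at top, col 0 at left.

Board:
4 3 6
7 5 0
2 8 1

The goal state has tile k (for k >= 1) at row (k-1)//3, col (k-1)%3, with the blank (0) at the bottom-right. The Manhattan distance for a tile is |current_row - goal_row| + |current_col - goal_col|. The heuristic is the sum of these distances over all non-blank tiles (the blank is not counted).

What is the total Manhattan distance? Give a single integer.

Answer: 11

Derivation:
Tile 4: at (0,0), goal (1,0), distance |0-1|+|0-0| = 1
Tile 3: at (0,1), goal (0,2), distance |0-0|+|1-2| = 1
Tile 6: at (0,2), goal (1,2), distance |0-1|+|2-2| = 1
Tile 7: at (1,0), goal (2,0), distance |1-2|+|0-0| = 1
Tile 5: at (1,1), goal (1,1), distance |1-1|+|1-1| = 0
Tile 2: at (2,0), goal (0,1), distance |2-0|+|0-1| = 3
Tile 8: at (2,1), goal (2,1), distance |2-2|+|1-1| = 0
Tile 1: at (2,2), goal (0,0), distance |2-0|+|2-0| = 4
Sum: 1 + 1 + 1 + 1 + 0 + 3 + 0 + 4 = 11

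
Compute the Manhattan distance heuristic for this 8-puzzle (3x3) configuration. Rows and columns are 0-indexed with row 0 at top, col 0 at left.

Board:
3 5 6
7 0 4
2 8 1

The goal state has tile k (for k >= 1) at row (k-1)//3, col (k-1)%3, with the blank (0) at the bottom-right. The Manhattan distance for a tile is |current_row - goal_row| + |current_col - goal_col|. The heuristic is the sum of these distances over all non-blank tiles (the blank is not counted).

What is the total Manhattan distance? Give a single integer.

Answer: 14

Derivation:
Tile 3: at (0,0), goal (0,2), distance |0-0|+|0-2| = 2
Tile 5: at (0,1), goal (1,1), distance |0-1|+|1-1| = 1
Tile 6: at (0,2), goal (1,2), distance |0-1|+|2-2| = 1
Tile 7: at (1,0), goal (2,0), distance |1-2|+|0-0| = 1
Tile 4: at (1,2), goal (1,0), distance |1-1|+|2-0| = 2
Tile 2: at (2,0), goal (0,1), distance |2-0|+|0-1| = 3
Tile 8: at (2,1), goal (2,1), distance |2-2|+|1-1| = 0
Tile 1: at (2,2), goal (0,0), distance |2-0|+|2-0| = 4
Sum: 2 + 1 + 1 + 1 + 2 + 3 + 0 + 4 = 14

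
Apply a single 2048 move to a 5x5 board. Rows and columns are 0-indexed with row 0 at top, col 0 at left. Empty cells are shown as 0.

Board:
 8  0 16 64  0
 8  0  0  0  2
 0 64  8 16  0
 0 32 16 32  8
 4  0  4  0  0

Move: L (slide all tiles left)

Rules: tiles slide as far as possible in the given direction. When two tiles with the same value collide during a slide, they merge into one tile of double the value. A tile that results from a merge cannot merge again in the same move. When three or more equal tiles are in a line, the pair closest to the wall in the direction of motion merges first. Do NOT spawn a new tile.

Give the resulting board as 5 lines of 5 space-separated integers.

Answer:  8 16 64  0  0
 8  2  0  0  0
64  8 16  0  0
32 16 32  8  0
 8  0  0  0  0

Derivation:
Slide left:
row 0: [8, 0, 16, 64, 0] -> [8, 16, 64, 0, 0]
row 1: [8, 0, 0, 0, 2] -> [8, 2, 0, 0, 0]
row 2: [0, 64, 8, 16, 0] -> [64, 8, 16, 0, 0]
row 3: [0, 32, 16, 32, 8] -> [32, 16, 32, 8, 0]
row 4: [4, 0, 4, 0, 0] -> [8, 0, 0, 0, 0]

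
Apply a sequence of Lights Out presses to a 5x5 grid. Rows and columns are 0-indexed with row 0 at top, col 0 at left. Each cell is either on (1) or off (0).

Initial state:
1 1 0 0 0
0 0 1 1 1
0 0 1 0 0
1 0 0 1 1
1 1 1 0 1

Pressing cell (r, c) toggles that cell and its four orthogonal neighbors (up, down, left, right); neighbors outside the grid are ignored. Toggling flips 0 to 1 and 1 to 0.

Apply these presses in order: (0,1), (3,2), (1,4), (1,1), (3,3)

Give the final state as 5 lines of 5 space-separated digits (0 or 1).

Answer: 0 1 1 0 1
1 0 0 0 0
0 1 0 1 1
1 1 0 1 0
1 1 0 1 1

Derivation:
After press 1 at (0,1):
0 0 1 0 0
0 1 1 1 1
0 0 1 0 0
1 0 0 1 1
1 1 1 0 1

After press 2 at (3,2):
0 0 1 0 0
0 1 1 1 1
0 0 0 0 0
1 1 1 0 1
1 1 0 0 1

After press 3 at (1,4):
0 0 1 0 1
0 1 1 0 0
0 0 0 0 1
1 1 1 0 1
1 1 0 0 1

After press 4 at (1,1):
0 1 1 0 1
1 0 0 0 0
0 1 0 0 1
1 1 1 0 1
1 1 0 0 1

After press 5 at (3,3):
0 1 1 0 1
1 0 0 0 0
0 1 0 1 1
1 1 0 1 0
1 1 0 1 1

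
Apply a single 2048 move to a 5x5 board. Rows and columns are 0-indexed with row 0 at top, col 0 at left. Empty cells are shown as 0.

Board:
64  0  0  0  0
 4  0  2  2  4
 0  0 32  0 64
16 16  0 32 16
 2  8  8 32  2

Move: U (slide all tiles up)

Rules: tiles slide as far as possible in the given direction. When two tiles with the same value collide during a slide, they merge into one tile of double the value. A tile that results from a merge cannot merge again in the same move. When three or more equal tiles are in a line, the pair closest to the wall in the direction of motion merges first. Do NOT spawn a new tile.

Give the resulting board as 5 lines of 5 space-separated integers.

Answer: 64 16  2  2  4
 4  8 32 64 64
16  0  8  0 16
 2  0  0  0  2
 0  0  0  0  0

Derivation:
Slide up:
col 0: [64, 4, 0, 16, 2] -> [64, 4, 16, 2, 0]
col 1: [0, 0, 0, 16, 8] -> [16, 8, 0, 0, 0]
col 2: [0, 2, 32, 0, 8] -> [2, 32, 8, 0, 0]
col 3: [0, 2, 0, 32, 32] -> [2, 64, 0, 0, 0]
col 4: [0, 4, 64, 16, 2] -> [4, 64, 16, 2, 0]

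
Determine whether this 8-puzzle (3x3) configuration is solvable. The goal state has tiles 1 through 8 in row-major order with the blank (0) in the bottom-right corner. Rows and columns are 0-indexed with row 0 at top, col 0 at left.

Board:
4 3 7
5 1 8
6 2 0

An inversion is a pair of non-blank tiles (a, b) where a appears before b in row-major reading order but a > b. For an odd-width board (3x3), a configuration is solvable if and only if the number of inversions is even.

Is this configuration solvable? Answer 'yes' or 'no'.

Answer: yes

Derivation:
Inversions (pairs i<j in row-major order where tile[i] > tile[j] > 0): 14
14 is even, so the puzzle is solvable.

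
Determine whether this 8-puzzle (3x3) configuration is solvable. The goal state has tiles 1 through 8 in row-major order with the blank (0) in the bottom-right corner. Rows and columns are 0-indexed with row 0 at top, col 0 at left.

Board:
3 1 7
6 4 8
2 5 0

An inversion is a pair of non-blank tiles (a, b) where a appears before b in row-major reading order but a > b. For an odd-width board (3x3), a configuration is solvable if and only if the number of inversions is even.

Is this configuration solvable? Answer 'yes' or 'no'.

Answer: yes

Derivation:
Inversions (pairs i<j in row-major order where tile[i] > tile[j] > 0): 12
12 is even, so the puzzle is solvable.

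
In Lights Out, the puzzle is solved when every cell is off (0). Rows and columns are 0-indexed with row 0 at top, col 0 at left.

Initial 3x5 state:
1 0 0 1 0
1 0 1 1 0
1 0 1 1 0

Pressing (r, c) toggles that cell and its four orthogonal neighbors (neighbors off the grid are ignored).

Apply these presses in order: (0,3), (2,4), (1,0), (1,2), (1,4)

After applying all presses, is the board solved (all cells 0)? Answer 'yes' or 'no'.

Answer: yes

Derivation:
After press 1 at (0,3):
1 0 1 0 1
1 0 1 0 0
1 0 1 1 0

After press 2 at (2,4):
1 0 1 0 1
1 0 1 0 1
1 0 1 0 1

After press 3 at (1,0):
0 0 1 0 1
0 1 1 0 1
0 0 1 0 1

After press 4 at (1,2):
0 0 0 0 1
0 0 0 1 1
0 0 0 0 1

After press 5 at (1,4):
0 0 0 0 0
0 0 0 0 0
0 0 0 0 0

Lights still on: 0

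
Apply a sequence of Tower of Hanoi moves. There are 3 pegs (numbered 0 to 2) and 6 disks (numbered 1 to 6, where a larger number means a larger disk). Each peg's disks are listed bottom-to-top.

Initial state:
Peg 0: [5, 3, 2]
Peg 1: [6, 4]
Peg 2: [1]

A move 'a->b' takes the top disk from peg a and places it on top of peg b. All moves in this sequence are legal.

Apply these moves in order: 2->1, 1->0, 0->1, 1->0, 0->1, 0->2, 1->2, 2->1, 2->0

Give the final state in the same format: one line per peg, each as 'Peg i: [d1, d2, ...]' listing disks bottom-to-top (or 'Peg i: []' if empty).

Answer: Peg 0: [5, 3, 2]
Peg 1: [6, 4, 1]
Peg 2: []

Derivation:
After move 1 (2->1):
Peg 0: [5, 3, 2]
Peg 1: [6, 4, 1]
Peg 2: []

After move 2 (1->0):
Peg 0: [5, 3, 2, 1]
Peg 1: [6, 4]
Peg 2: []

After move 3 (0->1):
Peg 0: [5, 3, 2]
Peg 1: [6, 4, 1]
Peg 2: []

After move 4 (1->0):
Peg 0: [5, 3, 2, 1]
Peg 1: [6, 4]
Peg 2: []

After move 5 (0->1):
Peg 0: [5, 3, 2]
Peg 1: [6, 4, 1]
Peg 2: []

After move 6 (0->2):
Peg 0: [5, 3]
Peg 1: [6, 4, 1]
Peg 2: [2]

After move 7 (1->2):
Peg 0: [5, 3]
Peg 1: [6, 4]
Peg 2: [2, 1]

After move 8 (2->1):
Peg 0: [5, 3]
Peg 1: [6, 4, 1]
Peg 2: [2]

After move 9 (2->0):
Peg 0: [5, 3, 2]
Peg 1: [6, 4, 1]
Peg 2: []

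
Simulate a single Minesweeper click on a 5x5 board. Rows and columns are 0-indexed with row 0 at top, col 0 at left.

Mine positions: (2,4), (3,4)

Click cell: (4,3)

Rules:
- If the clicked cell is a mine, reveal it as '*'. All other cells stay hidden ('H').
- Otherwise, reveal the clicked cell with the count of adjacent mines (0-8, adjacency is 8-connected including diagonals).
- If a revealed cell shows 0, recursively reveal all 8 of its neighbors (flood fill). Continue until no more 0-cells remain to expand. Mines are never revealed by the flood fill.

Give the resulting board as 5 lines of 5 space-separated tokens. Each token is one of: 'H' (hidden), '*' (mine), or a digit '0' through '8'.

H H H H H
H H H H H
H H H H H
H H H H H
H H H 1 H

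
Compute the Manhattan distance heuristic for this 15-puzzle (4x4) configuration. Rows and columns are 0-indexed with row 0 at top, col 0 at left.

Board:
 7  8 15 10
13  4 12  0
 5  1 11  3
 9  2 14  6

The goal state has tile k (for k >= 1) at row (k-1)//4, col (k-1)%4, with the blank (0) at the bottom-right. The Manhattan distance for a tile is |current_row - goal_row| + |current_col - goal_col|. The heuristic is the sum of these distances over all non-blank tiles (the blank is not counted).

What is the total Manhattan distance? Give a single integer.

Tile 7: (0,0)->(1,2) = 3
Tile 8: (0,1)->(1,3) = 3
Tile 15: (0,2)->(3,2) = 3
Tile 10: (0,3)->(2,1) = 4
Tile 13: (1,0)->(3,0) = 2
Tile 4: (1,1)->(0,3) = 3
Tile 12: (1,2)->(2,3) = 2
Tile 5: (2,0)->(1,0) = 1
Tile 1: (2,1)->(0,0) = 3
Tile 11: (2,2)->(2,2) = 0
Tile 3: (2,3)->(0,2) = 3
Tile 9: (3,0)->(2,0) = 1
Tile 2: (3,1)->(0,1) = 3
Tile 14: (3,2)->(3,1) = 1
Tile 6: (3,3)->(1,1) = 4
Sum: 3 + 3 + 3 + 4 + 2 + 3 + 2 + 1 + 3 + 0 + 3 + 1 + 3 + 1 + 4 = 36

Answer: 36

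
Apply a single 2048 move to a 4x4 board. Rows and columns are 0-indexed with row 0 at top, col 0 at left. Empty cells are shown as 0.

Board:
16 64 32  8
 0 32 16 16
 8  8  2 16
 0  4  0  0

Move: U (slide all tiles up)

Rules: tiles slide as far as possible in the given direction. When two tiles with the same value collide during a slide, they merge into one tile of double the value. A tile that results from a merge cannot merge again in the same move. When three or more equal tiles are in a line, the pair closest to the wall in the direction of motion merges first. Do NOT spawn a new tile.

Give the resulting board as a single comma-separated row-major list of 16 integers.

Answer: 16, 64, 32, 8, 8, 32, 16, 32, 0, 8, 2, 0, 0, 4, 0, 0

Derivation:
Slide up:
col 0: [16, 0, 8, 0] -> [16, 8, 0, 0]
col 1: [64, 32, 8, 4] -> [64, 32, 8, 4]
col 2: [32, 16, 2, 0] -> [32, 16, 2, 0]
col 3: [8, 16, 16, 0] -> [8, 32, 0, 0]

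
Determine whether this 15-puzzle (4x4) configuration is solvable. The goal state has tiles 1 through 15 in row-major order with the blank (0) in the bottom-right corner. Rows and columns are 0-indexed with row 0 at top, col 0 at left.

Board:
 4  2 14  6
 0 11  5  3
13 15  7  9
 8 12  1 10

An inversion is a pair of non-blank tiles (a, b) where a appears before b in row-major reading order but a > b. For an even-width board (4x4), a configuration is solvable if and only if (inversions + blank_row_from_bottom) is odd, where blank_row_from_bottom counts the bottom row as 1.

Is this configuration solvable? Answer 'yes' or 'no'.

Inversions: 46
Blank is in row 1 (0-indexed from top), which is row 3 counting from the bottom (bottom = 1).
46 + 3 = 49, which is odd, so the puzzle is solvable.

Answer: yes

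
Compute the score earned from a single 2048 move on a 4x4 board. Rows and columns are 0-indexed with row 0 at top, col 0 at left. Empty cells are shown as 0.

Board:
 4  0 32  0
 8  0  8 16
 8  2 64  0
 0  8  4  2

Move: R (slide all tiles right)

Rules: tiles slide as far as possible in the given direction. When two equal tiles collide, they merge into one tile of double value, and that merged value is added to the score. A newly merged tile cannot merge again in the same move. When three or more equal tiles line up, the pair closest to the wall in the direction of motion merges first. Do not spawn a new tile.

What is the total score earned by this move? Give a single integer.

Slide right:
row 0: [4, 0, 32, 0] -> [0, 0, 4, 32]  score +0 (running 0)
row 1: [8, 0, 8, 16] -> [0, 0, 16, 16]  score +16 (running 16)
row 2: [8, 2, 64, 0] -> [0, 8, 2, 64]  score +0 (running 16)
row 3: [0, 8, 4, 2] -> [0, 8, 4, 2]  score +0 (running 16)
Board after move:
 0  0  4 32
 0  0 16 16
 0  8  2 64
 0  8  4  2

Answer: 16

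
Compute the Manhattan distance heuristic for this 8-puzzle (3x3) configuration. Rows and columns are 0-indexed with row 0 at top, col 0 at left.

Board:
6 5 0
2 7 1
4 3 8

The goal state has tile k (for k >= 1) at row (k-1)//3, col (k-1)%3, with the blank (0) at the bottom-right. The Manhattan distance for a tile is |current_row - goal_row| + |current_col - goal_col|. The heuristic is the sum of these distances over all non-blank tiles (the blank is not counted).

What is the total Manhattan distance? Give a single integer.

Tile 6: at (0,0), goal (1,2), distance |0-1|+|0-2| = 3
Tile 5: at (0,1), goal (1,1), distance |0-1|+|1-1| = 1
Tile 2: at (1,0), goal (0,1), distance |1-0|+|0-1| = 2
Tile 7: at (1,1), goal (2,0), distance |1-2|+|1-0| = 2
Tile 1: at (1,2), goal (0,0), distance |1-0|+|2-0| = 3
Tile 4: at (2,0), goal (1,0), distance |2-1|+|0-0| = 1
Tile 3: at (2,1), goal (0,2), distance |2-0|+|1-2| = 3
Tile 8: at (2,2), goal (2,1), distance |2-2|+|2-1| = 1
Sum: 3 + 1 + 2 + 2 + 3 + 1 + 3 + 1 = 16

Answer: 16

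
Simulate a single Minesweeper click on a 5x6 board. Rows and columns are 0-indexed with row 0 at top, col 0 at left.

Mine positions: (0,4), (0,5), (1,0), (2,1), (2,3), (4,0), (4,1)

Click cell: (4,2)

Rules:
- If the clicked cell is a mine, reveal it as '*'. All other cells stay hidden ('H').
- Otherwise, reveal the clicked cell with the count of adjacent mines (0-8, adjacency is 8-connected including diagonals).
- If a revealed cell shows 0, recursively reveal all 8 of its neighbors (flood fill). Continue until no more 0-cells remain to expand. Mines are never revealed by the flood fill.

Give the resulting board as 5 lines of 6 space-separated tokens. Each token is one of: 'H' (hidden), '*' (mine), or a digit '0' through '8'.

H H H H H H
H H H H H H
H H H H H H
H H H H H H
H H 1 H H H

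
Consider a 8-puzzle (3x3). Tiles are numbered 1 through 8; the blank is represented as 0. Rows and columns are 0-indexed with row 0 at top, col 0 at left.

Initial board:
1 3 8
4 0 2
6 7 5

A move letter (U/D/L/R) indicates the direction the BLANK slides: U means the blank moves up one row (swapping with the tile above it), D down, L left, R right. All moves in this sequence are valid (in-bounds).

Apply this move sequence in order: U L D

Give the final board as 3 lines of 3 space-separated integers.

After move 1 (U):
1 0 8
4 3 2
6 7 5

After move 2 (L):
0 1 8
4 3 2
6 7 5

After move 3 (D):
4 1 8
0 3 2
6 7 5

Answer: 4 1 8
0 3 2
6 7 5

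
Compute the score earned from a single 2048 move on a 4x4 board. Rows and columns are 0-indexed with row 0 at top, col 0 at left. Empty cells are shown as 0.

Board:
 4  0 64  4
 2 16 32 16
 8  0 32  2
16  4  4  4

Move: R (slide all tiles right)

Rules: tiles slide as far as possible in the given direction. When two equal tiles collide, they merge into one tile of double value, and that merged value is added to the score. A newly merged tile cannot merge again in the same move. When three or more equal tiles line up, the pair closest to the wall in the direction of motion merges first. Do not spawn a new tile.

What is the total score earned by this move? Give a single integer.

Slide right:
row 0: [4, 0, 64, 4] -> [0, 4, 64, 4]  score +0 (running 0)
row 1: [2, 16, 32, 16] -> [2, 16, 32, 16]  score +0 (running 0)
row 2: [8, 0, 32, 2] -> [0, 8, 32, 2]  score +0 (running 0)
row 3: [16, 4, 4, 4] -> [0, 16, 4, 8]  score +8 (running 8)
Board after move:
 0  4 64  4
 2 16 32 16
 0  8 32  2
 0 16  4  8

Answer: 8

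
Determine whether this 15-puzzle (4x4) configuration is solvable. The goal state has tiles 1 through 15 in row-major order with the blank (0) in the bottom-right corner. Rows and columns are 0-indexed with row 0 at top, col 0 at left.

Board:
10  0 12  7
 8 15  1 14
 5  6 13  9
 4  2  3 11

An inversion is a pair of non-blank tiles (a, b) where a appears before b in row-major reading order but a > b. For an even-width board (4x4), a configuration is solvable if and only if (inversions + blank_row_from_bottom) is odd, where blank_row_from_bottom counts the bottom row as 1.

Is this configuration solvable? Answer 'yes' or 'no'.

Answer: yes

Derivation:
Inversions: 65
Blank is in row 0 (0-indexed from top), which is row 4 counting from the bottom (bottom = 1).
65 + 4 = 69, which is odd, so the puzzle is solvable.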